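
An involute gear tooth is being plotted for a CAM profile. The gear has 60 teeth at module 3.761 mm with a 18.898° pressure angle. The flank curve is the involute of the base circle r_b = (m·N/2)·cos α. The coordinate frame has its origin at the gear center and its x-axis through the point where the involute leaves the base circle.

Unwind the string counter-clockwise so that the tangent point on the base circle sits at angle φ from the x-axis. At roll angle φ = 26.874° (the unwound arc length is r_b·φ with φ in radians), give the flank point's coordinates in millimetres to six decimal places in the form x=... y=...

x=117.852320 y=3.591561

pitch radius r_p = m·N/2 = 3.761·60/2 = 112.830000
base radius r_b = r_p·cos α = 112.830000·cos 18.898° = 106.748087
roll angle φ = 26.874° = 0.46903978 rad
x = r_b·(cos φ + φ·sin φ) = 106.748087·(0.89200275 + 0.46903978·0.45202998) = 117.852320
y = r_b·(sin φ − φ·cos φ) = 106.748087·(0.45202998 − 0.46903978·0.89200275) = 3.591561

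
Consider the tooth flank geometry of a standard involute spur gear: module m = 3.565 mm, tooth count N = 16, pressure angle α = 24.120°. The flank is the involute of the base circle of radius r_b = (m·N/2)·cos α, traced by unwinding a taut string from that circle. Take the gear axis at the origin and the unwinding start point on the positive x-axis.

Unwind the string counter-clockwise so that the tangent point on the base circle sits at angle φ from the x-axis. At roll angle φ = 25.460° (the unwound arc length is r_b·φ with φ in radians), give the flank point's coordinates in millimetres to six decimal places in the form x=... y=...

x=28.474382 y=0.746380

pitch radius r_p = m·N/2 = 3.565·16/2 = 28.520000
base radius r_b = r_p·cos α = 28.520000·cos 24.120° = 26.029964
roll angle φ = 25.460° = 0.44436083 rad
x = r_b·(cos φ + φ·sin φ) = 26.029964·(0.90288562 + 0.44436083·0.42988087) = 28.474382
y = r_b·(sin φ − φ·cos φ) = 26.029964·(0.42988087 − 0.44436083·0.90288562) = 0.746380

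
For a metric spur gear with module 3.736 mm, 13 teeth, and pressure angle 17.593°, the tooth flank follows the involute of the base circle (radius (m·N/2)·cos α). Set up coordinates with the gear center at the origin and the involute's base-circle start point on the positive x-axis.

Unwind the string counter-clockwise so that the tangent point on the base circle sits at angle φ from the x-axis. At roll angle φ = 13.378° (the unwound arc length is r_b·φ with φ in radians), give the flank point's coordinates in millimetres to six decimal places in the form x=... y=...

pitch radius r_p = m·N/2 = 3.736·13/2 = 24.284000
base radius r_b = r_p·cos α = 24.284000·cos 17.593° = 23.148179
roll angle φ = 13.378° = 0.23349015 rad
x = r_b·(cos φ + φ·sin φ) = 23.148179·(0.97286479 + 0.23349015·0.23137437) = 23.770597
y = r_b·(sin φ − φ·cos φ) = 23.148179·(0.23137437 − 0.23349015·0.97286479) = 0.097686

x=23.770597 y=0.097686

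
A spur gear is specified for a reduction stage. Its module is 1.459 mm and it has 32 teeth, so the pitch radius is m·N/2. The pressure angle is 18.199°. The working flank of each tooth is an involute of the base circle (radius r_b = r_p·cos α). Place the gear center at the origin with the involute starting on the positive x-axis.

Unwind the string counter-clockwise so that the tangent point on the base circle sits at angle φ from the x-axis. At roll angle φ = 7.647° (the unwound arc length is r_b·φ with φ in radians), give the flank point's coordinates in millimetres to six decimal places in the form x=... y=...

x=22.372909 y=0.017543

pitch radius r_p = m·N/2 = 1.459·32/2 = 23.344000
base radius r_b = r_p·cos α = 23.344000·cos 18.199° = 22.176275
roll angle φ = 7.647° = 0.13346533 rad
x = r_b·(cos φ + φ·sin φ) = 22.176275·(0.99110672 + 0.13346533·0.13306944) = 22.372909
y = r_b·(sin φ − φ·cos φ) = 22.176275·(0.13306944 − 0.13346533·0.99110672) = 0.017543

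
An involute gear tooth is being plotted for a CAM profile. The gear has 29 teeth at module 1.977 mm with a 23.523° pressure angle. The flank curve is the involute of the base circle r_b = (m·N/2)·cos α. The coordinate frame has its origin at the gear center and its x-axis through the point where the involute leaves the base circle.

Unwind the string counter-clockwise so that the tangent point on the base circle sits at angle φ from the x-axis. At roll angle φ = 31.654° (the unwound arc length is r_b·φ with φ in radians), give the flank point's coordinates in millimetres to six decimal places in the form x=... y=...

x=29.994625 y=1.432780

pitch radius r_p = m·N/2 = 1.977·29/2 = 28.666500
base radius r_b = r_p·cos α = 28.666500·cos 23.523° = 26.284312
roll angle φ = 31.654° = 0.55246652 rad
x = r_b·(cos φ + φ·sin φ) = 26.284312·(0.85123271 + 0.55246652·0.52478841) = 29.994625
y = r_b·(sin φ − φ·cos φ) = 26.284312·(0.52478841 − 0.55246652·0.85123271) = 1.432780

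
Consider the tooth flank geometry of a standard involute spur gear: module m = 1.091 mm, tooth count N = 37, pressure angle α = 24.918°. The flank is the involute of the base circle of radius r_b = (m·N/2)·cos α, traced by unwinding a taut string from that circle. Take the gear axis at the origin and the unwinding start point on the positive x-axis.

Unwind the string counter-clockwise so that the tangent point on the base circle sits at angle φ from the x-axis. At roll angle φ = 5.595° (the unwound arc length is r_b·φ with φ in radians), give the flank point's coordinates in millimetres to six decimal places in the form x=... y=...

x=18.391719 y=0.005676

pitch radius r_p = m·N/2 = 1.091·37/2 = 20.183500
base radius r_b = r_p·cos α = 20.183500·cos 24.918° = 18.304652
roll angle φ = 5.595° = 0.09765117 rad
x = r_b·(cos φ + φ·sin φ) = 18.304652·(0.99523591 + 0.09765117·0.09749605) = 18.391719
y = r_b·(sin φ − φ·cos φ) = 18.304652·(0.09749605 − 0.09765117·0.99523591) = 0.005676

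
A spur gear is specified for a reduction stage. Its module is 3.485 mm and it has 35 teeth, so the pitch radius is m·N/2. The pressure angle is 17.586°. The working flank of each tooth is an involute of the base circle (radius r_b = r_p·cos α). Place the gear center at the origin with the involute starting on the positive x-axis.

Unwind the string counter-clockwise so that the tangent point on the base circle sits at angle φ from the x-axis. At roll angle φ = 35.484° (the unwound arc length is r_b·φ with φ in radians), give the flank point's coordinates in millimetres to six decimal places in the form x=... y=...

x=68.239929 y=4.429077

pitch radius r_p = m·N/2 = 3.485·35/2 = 60.987500
base radius r_b = r_p·cos α = 60.987500·cos 17.586° = 58.137220
roll angle φ = 35.484° = 0.61931263 rad
x = r_b·(cos φ + φ·sin φ) = 58.137220·(0.81427765 + 0.61931263·0.58047559) = 68.239929
y = r_b·(sin φ − φ·cos φ) = 58.137220·(0.58047559 − 0.61931263·0.81427765) = 4.429077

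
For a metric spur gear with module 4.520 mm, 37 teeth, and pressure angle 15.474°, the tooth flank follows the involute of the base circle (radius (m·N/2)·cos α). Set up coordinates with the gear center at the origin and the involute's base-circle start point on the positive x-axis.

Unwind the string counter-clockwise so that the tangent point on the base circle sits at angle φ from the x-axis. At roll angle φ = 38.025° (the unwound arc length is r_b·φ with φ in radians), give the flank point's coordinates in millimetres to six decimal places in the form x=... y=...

x=96.429546 y=7.511791

pitch radius r_p = m·N/2 = 4.520·37/2 = 83.620000
base radius r_b = r_p·cos α = 83.620000·cos 15.474° = 80.588911
roll angle φ = 38.025° = 0.66366145 rad
x = r_b·(cos φ + φ·sin φ) = 80.588911·(0.78774205 + 0.66366145·0.61600525) = 96.429546
y = r_b·(sin φ − φ·cos φ) = 80.588911·(0.61600525 − 0.66366145·0.78774205) = 7.511791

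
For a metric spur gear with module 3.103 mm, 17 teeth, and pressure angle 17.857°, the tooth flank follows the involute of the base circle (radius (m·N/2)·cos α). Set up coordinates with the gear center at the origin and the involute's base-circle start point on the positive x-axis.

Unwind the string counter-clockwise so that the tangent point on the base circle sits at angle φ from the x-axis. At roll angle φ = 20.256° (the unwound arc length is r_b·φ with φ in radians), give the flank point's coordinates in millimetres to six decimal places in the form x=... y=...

x=26.625053 y=0.365167

pitch radius r_p = m·N/2 = 3.103·17/2 = 26.375500
base radius r_b = r_p·cos α = 26.375500·cos 17.857° = 25.104855
roll angle φ = 20.256° = 0.35353389 rad
x = r_b·(cos φ + φ·sin φ) = 25.104855·(0.93815509 + 0.35353389·0.34621530) = 26.625053
y = r_b·(sin φ − φ·cos φ) = 25.104855·(0.34621530 − 0.35353389·0.93815509) = 0.365167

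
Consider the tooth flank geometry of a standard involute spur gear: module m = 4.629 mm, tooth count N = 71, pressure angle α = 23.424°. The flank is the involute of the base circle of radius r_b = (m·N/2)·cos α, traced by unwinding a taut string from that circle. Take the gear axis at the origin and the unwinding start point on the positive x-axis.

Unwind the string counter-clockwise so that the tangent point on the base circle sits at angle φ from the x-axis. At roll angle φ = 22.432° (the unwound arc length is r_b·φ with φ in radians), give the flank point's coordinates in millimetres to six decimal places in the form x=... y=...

pitch radius r_p = m·N/2 = 4.629·71/2 = 164.329500
base radius r_b = r_p·cos α = 164.329500·cos 23.424° = 150.786808
roll angle φ = 22.432° = 0.39151226 rad
x = r_b·(cos φ + φ·sin φ) = 150.786808·(0.92433306 + 0.39151226·0.38158668) = 161.904157
y = r_b·(sin φ − φ·cos φ) = 150.786808·(0.38158668 − 0.39151226·0.92433306) = 2.970343

x=161.904157 y=2.970343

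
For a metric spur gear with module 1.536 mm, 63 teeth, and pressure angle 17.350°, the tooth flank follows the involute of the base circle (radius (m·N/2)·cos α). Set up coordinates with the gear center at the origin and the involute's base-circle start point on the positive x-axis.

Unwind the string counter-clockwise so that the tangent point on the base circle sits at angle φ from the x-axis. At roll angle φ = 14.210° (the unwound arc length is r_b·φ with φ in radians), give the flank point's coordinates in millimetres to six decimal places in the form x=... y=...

x=47.581142 y=0.233398

pitch radius r_p = m·N/2 = 1.536·63/2 = 48.384000
base radius r_b = r_p·cos α = 48.384000·cos 17.350° = 46.182573
roll angle φ = 14.210° = 0.24801129 rad
x = r_b·(cos φ + φ·sin φ) = 46.182573·(0.96940252 + 0.24801129·0.24547658) = 47.581142
y = r_b·(sin φ − φ·cos φ) = 46.182573·(0.24547658 − 0.24801129·0.96940252) = 0.233398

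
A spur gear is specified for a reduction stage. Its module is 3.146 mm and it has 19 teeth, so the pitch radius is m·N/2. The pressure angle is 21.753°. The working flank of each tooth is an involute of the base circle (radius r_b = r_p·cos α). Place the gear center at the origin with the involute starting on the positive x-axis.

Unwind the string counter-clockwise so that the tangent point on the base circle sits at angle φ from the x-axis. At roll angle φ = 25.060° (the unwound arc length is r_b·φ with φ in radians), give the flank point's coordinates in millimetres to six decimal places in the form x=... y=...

pitch radius r_p = m·N/2 = 3.146·19/2 = 29.887000
base radius r_b = r_p·cos α = 29.887000·cos 21.753° = 27.758751
roll angle φ = 25.060° = 0.43737951 rad
x = r_b·(cos φ + φ·sin φ) = 27.758751·(0.90586473 + 0.43737951·0.42356711) = 30.288248
y = r_b·(sin φ − φ·cos φ) = 27.758751·(0.42356711 − 0.43737951·0.90586473) = 0.759492

x=30.288248 y=0.759492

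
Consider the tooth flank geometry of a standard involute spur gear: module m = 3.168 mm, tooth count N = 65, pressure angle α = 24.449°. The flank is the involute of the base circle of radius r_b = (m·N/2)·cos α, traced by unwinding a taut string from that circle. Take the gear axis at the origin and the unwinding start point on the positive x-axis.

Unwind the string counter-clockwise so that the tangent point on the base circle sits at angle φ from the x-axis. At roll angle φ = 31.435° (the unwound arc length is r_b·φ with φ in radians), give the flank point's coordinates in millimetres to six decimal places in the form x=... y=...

x=106.790142 y=5.005981

pitch radius r_p = m·N/2 = 3.168·65/2 = 102.960000
base radius r_b = r_p·cos α = 102.960000·cos 24.449° = 93.727581
roll angle φ = 31.435° = 0.54864425 rad
x = r_b·(cos φ + φ·sin φ) = 93.727581·(0.85323237 + 0.54864425·0.52153094) = 106.790142
y = r_b·(sin φ − φ·cos φ) = 93.727581·(0.52153094 − 0.54864425·0.85323237) = 5.005981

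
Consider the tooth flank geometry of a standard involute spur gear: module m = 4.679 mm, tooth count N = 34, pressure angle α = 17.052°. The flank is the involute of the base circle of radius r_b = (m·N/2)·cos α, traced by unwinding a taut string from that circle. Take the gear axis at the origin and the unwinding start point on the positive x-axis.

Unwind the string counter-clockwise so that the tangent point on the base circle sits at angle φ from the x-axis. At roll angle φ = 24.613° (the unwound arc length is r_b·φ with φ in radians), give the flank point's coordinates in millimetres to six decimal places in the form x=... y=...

pitch radius r_p = m·N/2 = 4.679·34/2 = 79.543000
base radius r_b = r_p·cos α = 79.543000·cos 17.052° = 76.046211
roll angle φ = 24.613° = 0.42957789 rad
x = r_b·(cos φ + φ·sin φ) = 76.046211·(0.90914163 + 0.42957789·0.41648708) = 82.742481
y = r_b·(sin φ − φ·cos φ) = 76.046211·(0.41648708 − 0.42957789·0.90914163) = 1.972634

x=82.742481 y=1.972634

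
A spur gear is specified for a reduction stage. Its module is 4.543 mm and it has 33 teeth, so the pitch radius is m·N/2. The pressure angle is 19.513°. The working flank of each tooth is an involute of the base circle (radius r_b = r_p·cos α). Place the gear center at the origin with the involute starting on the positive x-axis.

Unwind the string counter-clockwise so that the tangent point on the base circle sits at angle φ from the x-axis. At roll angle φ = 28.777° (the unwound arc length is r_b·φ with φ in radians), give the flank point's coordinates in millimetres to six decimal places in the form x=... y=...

pitch radius r_p = m·N/2 = 4.543·33/2 = 74.959500
base radius r_b = r_p·cos α = 74.959500·cos 19.513° = 70.654256
roll angle φ = 28.777° = 0.50225340 rad
x = r_b·(cos φ + φ·sin φ) = 70.654256·(0.87650000 + 0.50225340·0.48140186) = 79.011645
y = r_b·(sin φ − φ·cos φ) = 70.654256·(0.48140186 − 0.50225340·0.87650000) = 2.909313

x=79.011645 y=2.909313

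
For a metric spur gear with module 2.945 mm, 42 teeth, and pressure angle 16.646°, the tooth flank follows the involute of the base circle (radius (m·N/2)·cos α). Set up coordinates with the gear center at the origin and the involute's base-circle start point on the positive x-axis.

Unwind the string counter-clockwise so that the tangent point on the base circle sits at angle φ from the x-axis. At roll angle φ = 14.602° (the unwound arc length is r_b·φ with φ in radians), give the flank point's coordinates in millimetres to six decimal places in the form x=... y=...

pitch radius r_p = m·N/2 = 2.945·42/2 = 61.845000
base radius r_b = r_p·cos α = 61.845000·cos 16.646° = 59.253255
roll angle φ = 14.602° = 0.25485298 rad
x = r_b·(cos φ + φ·sin φ) = 59.253255·(0.96770037 + 0.25485298·0.25210314) = 61.146374
y = r_b·(sin φ − φ·cos φ) = 59.253255·(0.25210314 − 0.25485298·0.96770037) = 0.324815

x=61.146374 y=0.324815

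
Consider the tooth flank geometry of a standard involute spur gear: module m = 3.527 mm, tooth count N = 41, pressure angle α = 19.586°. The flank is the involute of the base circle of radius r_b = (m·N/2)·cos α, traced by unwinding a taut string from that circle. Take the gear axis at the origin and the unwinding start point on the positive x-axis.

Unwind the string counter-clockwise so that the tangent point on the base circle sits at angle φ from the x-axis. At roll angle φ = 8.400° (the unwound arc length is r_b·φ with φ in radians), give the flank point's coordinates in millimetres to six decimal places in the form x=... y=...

pitch radius r_p = m·N/2 = 3.527·41/2 = 72.303500
base radius r_b = r_p·cos α = 72.303500·cos 19.586° = 68.119975
roll angle φ = 8.400° = 0.14660766 rad
x = r_b·(cos φ + φ·sin φ) = 68.119975·(0.98927233 + 0.14660766·0.14608303) = 68.848125
y = r_b·(sin φ − φ·cos φ) = 68.119975·(0.14608303 − 0.14660766·0.98927233) = 0.071399

x=68.848125 y=0.071399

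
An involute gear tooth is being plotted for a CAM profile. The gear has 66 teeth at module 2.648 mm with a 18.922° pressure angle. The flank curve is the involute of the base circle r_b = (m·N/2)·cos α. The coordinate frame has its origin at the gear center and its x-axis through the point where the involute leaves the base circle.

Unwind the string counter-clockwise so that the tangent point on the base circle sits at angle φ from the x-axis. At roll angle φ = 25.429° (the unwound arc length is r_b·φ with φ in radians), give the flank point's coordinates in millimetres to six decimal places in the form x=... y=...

pitch radius r_p = m·N/2 = 2.648·66/2 = 87.384000
base radius r_b = r_p·cos α = 87.384000·cos 18.922° = 82.661848
roll angle φ = 25.429° = 0.44381978 rad
x = r_b·(cos φ + φ·sin φ) = 82.661848·(0.90311807 + 0.44381978·0.42939230) = 90.406509
y = r_b·(sin φ − φ·cos φ) = 82.661848·(0.42939230 − 0.44381978·0.90311807) = 2.361702

x=90.406509 y=2.361702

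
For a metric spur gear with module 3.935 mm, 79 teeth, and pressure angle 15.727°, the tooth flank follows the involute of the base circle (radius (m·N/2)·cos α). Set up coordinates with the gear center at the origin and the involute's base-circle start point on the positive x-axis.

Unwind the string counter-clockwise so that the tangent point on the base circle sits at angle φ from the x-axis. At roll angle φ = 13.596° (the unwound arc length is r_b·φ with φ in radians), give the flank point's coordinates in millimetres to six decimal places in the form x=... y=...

pitch radius r_p = m·N/2 = 3.935·79/2 = 155.432500
base radius r_b = r_p·cos α = 155.432500·cos 15.727° = 149.613748
roll angle φ = 13.596° = 0.23729497 rad
x = r_b·(cos φ + φ·sin φ) = 149.613748·(0.97197741 + 0.23729497·0.23507426) = 153.766929
y = r_b·(sin φ − φ·cos φ) = 149.613748·(0.23507426 − 0.23729497·0.97197741) = 0.662626

x=153.766929 y=0.662626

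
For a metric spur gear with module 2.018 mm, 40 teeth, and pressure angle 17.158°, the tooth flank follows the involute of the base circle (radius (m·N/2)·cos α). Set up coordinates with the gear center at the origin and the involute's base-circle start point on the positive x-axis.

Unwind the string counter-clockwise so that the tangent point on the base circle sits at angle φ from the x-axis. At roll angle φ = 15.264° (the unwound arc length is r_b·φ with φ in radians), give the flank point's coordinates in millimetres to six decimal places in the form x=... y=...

pitch radius r_p = m·N/2 = 2.018·40/2 = 40.360000
base radius r_b = r_p·cos α = 40.360000·cos 17.158° = 38.563773
roll angle φ = 15.264° = 0.26640706 rad
x = r_b·(cos φ + φ·sin φ) = 38.563773·(0.96472302 + 0.26640706·0.26326695) = 39.908075
y = r_b·(sin φ − φ·cos φ) = 38.563773·(0.26326695 − 0.26640706·0.96472302) = 0.241329

x=39.908075 y=0.241329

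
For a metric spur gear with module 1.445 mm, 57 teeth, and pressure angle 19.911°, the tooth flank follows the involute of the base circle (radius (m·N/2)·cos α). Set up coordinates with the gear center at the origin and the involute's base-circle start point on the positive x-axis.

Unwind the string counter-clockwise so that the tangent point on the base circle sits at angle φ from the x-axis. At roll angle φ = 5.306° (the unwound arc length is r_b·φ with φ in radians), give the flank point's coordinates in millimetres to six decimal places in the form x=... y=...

pitch radius r_p = m·N/2 = 1.445·57/2 = 41.182500
base radius r_b = r_p·cos α = 41.182500·cos 19.911° = 38.720724
roll angle φ = 5.306° = 0.09260717 rad
x = r_b·(cos φ + φ·sin φ) = 38.720724·(0.99571502 + 0.09260717·0.09247486) = 38.886404
y = r_b·(sin φ − φ·cos φ) = 38.720724·(0.09247486 − 0.09260717·0.99571502) = 0.010242

x=38.886404 y=0.010242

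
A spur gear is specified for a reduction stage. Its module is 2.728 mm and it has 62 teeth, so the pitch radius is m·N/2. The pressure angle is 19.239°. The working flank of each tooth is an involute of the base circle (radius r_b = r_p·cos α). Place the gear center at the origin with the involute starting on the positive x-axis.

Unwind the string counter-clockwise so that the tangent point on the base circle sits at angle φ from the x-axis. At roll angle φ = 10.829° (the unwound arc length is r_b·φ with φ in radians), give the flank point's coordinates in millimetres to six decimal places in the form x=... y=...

pitch radius r_p = m·N/2 = 2.728·62/2 = 84.568000
base radius r_b = r_p·cos α = 84.568000·cos 19.239° = 79.845072
roll angle φ = 10.829° = 0.18900170 rad
x = r_b·(cos φ + φ·sin φ) = 79.845072·(0.98219228 + 0.18900170·0.18787847) = 81.258460
y = r_b·(sin φ − φ·cos φ) = 79.845072·(0.18787847 − 0.18900170·0.98219228) = 0.179049

x=81.258460 y=0.179049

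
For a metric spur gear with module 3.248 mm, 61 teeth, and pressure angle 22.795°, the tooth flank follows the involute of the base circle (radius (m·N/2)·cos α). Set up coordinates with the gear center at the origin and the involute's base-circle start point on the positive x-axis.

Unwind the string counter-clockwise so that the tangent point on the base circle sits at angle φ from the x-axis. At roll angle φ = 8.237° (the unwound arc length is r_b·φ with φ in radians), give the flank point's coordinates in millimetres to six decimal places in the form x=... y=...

x=92.265689 y=0.090265

pitch radius r_p = m·N/2 = 3.248·61/2 = 99.064000
base radius r_b = r_p·cos α = 99.064000·cos 22.795° = 91.326801
roll angle φ = 8.237° = 0.14376277 rad
x = r_b·(cos φ + φ·sin φ) = 91.326801·(0.98968392 + 0.14376277·0.14326807) = 92.265689
y = r_b·(sin φ − φ·cos φ) = 91.326801·(0.14326807 − 0.14376277·0.98968392) = 0.090265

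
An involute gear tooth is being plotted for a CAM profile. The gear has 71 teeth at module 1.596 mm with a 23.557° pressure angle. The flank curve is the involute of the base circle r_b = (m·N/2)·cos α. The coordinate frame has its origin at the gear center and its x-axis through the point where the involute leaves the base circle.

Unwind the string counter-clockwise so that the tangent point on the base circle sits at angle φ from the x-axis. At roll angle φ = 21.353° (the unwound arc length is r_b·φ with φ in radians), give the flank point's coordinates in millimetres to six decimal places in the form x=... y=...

pitch radius r_p = m·N/2 = 1.596·71/2 = 56.658000
base radius r_b = r_p·cos α = 56.658000·cos 23.557° = 51.936288
roll angle φ = 21.353° = 0.37268016 rad
x = r_b·(cos φ + φ·sin φ) = 51.936288·(0.93135481 + 0.37268016·0.36411291) = 55.418745
y = r_b·(sin φ − φ·cos φ) = 51.936288·(0.36411291 − 0.37268016·0.93135481) = 0.883720

x=55.418745 y=0.883720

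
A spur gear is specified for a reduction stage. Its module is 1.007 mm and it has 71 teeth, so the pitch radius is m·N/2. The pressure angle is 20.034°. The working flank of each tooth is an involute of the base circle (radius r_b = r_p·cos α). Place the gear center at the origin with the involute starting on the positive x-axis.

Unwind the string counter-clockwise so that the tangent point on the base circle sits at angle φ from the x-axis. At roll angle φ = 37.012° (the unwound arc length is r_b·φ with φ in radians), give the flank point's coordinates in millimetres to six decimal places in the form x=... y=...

pitch radius r_p = m·N/2 = 1.007·71/2 = 35.748500
base radius r_b = r_p·cos α = 35.748500·cos 20.034° = 33.585340
roll angle φ = 37.012° = 0.64598126 rad
x = r_b·(cos φ + φ·sin φ) = 33.585340·(0.79850945 + 0.64598126·0.60198228) = 39.878518
y = r_b·(sin φ − φ·cos φ) = 33.585340·(0.60198228 − 0.64598126·0.79850945) = 2.893717

x=39.878518 y=2.893717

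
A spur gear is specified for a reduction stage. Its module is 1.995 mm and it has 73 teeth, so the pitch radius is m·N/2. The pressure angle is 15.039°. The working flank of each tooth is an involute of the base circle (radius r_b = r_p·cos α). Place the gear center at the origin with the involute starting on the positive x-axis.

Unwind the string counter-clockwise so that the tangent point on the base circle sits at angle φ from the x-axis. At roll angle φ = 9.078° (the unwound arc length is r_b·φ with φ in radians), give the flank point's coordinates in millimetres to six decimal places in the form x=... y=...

x=71.200611 y=0.093002

pitch radius r_p = m·N/2 = 1.995·73/2 = 72.817500
base radius r_b = r_p·cos α = 72.817500·cos 15.039° = 70.323459
roll angle φ = 9.078° = 0.15844099 rad
x = r_b·(cos φ + φ·sin φ) = 70.323459·(0.98747446 + 0.15844099·0.15777892) = 71.200611
y = r_b·(sin φ − φ·cos φ) = 70.323459·(0.15777892 − 0.15844099·0.98747446) = 0.093002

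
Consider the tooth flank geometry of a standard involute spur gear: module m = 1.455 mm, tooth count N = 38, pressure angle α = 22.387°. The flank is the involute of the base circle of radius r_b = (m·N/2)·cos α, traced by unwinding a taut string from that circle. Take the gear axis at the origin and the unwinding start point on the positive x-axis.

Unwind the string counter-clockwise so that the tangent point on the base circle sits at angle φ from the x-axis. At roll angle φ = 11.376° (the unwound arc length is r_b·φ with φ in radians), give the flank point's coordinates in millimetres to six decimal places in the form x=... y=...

pitch radius r_p = m·N/2 = 1.455·38/2 = 27.645000
base radius r_b = r_p·cos α = 27.645000·cos 22.387° = 25.561465
roll angle φ = 11.376° = 0.19854866 rad
x = r_b·(cos φ + φ·sin φ) = 25.561465·(0.98035388 + 0.19854866·0.19724671) = 26.060347
y = r_b·(sin φ − φ·cos φ) = 25.561465·(0.19724671 − 0.19854866·0.98035388) = 0.066428

x=26.060347 y=0.066428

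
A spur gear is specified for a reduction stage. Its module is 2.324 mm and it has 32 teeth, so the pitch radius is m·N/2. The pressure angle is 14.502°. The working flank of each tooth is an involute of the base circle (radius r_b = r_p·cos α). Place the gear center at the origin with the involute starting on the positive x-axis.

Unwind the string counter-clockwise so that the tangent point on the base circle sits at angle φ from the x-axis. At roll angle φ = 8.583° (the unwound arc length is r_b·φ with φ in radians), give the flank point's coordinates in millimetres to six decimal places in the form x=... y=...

pitch radius r_p = m·N/2 = 2.324·32/2 = 37.184000
base radius r_b = r_p·cos α = 37.184000·cos 14.502° = 35.999277
roll angle φ = 8.583° = 0.14980161 rad
x = r_b·(cos φ + φ·sin φ) = 35.999277·(0.98880071 + 0.14980161·0.14924197) = 36.400935
y = r_b·(sin φ − φ·cos φ) = 35.999277·(0.14924197 − 0.14980161·0.98880071) = 0.040248

x=36.400935 y=0.040248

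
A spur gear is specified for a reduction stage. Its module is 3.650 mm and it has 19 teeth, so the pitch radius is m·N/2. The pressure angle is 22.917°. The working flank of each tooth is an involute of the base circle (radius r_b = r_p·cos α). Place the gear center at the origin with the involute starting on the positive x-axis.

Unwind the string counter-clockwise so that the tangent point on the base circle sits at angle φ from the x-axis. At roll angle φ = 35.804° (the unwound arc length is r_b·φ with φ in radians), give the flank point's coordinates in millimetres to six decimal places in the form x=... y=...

x=37.578273 y=2.497812

pitch radius r_p = m·N/2 = 3.650·19/2 = 34.675000
base radius r_b = r_p·cos α = 34.675000·cos 22.917° = 31.938099
roll angle φ = 35.804° = 0.62489769 rad
x = r_b·(cos φ + φ·sin φ) = 31.938099·(0.81102298 + 0.62489769·0.58501430) = 37.578273
y = r_b·(sin φ − φ·cos φ) = 31.938099·(0.58501430 − 0.62489769·0.81102298) = 2.497812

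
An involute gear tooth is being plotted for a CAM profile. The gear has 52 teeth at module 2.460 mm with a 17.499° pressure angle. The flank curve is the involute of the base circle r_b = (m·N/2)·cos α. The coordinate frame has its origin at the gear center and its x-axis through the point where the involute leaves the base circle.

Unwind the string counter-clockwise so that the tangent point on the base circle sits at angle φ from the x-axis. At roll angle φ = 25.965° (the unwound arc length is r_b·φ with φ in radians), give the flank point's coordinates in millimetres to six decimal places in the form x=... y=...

x=66.945843 y=1.853791

pitch radius r_p = m·N/2 = 2.460·52/2 = 63.960000
base radius r_b = r_p·cos α = 63.960000·cos 17.499° = 61.000072
roll angle φ = 25.965° = 0.45317474 rad
x = r_b·(cos φ + φ·sin φ) = 61.000072·(0.89906166 + 0.45317474·0.43782202) = 66.945843
y = r_b·(sin φ − φ·cos φ) = 61.000072·(0.43782202 − 0.45317474·0.89906166) = 1.853791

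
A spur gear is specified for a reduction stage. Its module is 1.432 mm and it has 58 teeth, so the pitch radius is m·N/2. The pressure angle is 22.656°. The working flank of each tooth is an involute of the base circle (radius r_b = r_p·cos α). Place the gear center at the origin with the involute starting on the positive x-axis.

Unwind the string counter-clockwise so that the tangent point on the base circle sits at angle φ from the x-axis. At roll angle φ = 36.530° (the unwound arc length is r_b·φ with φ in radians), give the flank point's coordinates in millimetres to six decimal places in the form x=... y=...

pitch radius r_p = m·N/2 = 1.432·58/2 = 41.528000
base radius r_b = r_p·cos α = 41.528000·cos 22.656° = 38.323457
roll angle φ = 36.530° = 0.63756878 rad
x = r_b·(cos φ + φ·sin φ) = 38.323457·(0.80354530 + 0.63756878·0.59524360) = 45.338721
y = r_b·(sin φ − φ·cos φ) = 38.323457·(0.59524360 − 0.63756878·0.80354530) = 3.178096

x=45.338721 y=3.178096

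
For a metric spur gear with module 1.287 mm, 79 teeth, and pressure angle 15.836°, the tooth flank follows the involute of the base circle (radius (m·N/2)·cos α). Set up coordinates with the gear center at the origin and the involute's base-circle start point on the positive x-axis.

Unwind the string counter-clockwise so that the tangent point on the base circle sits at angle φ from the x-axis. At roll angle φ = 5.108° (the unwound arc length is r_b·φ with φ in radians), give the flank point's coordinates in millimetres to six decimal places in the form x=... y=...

pitch radius r_p = m·N/2 = 1.287·79/2 = 50.836500
base radius r_b = r_p·cos α = 50.836500·cos 15.836° = 48.907088
roll angle φ = 5.108° = 0.08915142 rad
x = r_b·(cos φ + φ·sin φ) = 48.907088·(0.99602864 + 0.08915142·0.08903337) = 49.101058
y = r_b·(sin φ − φ·cos φ) = 48.907088·(0.08903337 − 0.08915142·0.99602864) = 0.011542

x=49.101058 y=0.011542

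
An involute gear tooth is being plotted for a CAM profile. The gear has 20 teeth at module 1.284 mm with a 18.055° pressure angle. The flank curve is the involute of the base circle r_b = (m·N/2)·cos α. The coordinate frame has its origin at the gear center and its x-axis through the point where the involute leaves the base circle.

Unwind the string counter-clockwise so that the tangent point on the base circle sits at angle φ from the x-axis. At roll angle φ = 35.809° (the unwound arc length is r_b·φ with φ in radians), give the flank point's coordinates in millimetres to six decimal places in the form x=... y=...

x=14.364144 y=0.955132

pitch radius r_p = m·N/2 = 1.284·20/2 = 12.840000
base radius r_b = r_p·cos α = 12.840000·cos 18.055° = 12.207751
roll angle φ = 35.809° = 0.62498495 rad
x = r_b·(cos φ + φ·sin φ) = 12.207751·(0.81097192 + 0.62498495·0.58508507) = 14.364144
y = r_b·(sin φ − φ·cos φ) = 12.207751·(0.58508507 − 0.62498495·0.81097192) = 0.955132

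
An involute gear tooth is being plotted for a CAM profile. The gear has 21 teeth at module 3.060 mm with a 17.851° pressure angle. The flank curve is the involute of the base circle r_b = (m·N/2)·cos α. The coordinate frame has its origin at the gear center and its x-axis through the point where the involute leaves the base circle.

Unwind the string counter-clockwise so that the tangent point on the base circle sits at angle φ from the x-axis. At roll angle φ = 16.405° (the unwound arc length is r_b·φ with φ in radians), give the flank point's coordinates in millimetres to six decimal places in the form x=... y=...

pitch radius r_p = m·N/2 = 3.060·21/2 = 32.130000
base radius r_b = r_p·cos α = 32.130000·cos 17.851° = 30.583163
roll angle φ = 16.405° = 0.28632126 rad
x = r_b·(cos φ + φ·sin φ) = 30.583163·(0.95928933 + 0.28632126·0.28242517) = 31.811189
y = r_b·(sin φ − φ·cos φ) = 30.583163·(0.28242517 − 0.28632126·0.95928933) = 0.237333

x=31.811189 y=0.237333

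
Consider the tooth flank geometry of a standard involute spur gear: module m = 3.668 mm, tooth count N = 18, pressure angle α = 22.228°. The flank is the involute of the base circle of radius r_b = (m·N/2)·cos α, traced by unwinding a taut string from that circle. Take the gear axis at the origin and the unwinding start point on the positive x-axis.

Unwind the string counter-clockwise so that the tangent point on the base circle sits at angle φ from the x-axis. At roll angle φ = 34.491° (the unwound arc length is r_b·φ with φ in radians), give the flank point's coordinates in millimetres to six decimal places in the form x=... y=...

x=35.604089 y=2.142611

pitch radius r_p = m·N/2 = 3.668·18/2 = 33.012000
base radius r_b = r_p·cos α = 33.012000·cos 22.228° = 30.558741
roll angle φ = 34.491° = 0.60198151 rad
x = r_b·(cos φ + φ·sin φ) = 30.558741·(0.82421515 + 0.60198151·0.56627678) = 35.604089
y = r_b·(sin φ − φ·cos φ) = 30.558741·(0.56627678 − 0.60198151·0.82421515) = 2.142611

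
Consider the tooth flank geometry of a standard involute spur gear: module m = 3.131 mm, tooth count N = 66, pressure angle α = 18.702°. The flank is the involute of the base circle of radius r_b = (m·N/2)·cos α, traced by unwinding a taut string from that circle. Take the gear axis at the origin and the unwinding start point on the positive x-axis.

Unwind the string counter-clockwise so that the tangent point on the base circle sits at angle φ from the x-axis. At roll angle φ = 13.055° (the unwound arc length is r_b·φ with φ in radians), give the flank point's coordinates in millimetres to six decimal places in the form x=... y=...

x=100.375058 y=0.383905

pitch radius r_p = m·N/2 = 3.131·66/2 = 103.323000
base radius r_b = r_p·cos α = 103.323000·cos 18.702° = 97.867451
roll angle φ = 13.055° = 0.22785273 rad
x = r_b·(cos φ + φ·sin φ) = 97.867451·(0.97415368 + 0.22785273·0.22588628) = 100.375058
y = r_b·(sin φ − φ·cos φ) = 97.867451·(0.22588628 − 0.22785273·0.97415368) = 0.383905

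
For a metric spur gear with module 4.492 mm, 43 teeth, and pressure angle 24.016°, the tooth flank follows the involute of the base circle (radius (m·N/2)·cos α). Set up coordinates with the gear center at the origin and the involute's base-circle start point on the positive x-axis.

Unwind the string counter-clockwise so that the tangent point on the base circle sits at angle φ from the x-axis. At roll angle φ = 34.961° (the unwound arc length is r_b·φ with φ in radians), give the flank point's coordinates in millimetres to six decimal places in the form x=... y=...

pitch radius r_p = m·N/2 = 4.492·43/2 = 96.578000
base radius r_b = r_p·cos α = 96.578000·cos 24.016° = 88.217420
roll angle φ = 34.961° = 0.61018456 rad
x = r_b·(cos φ + φ·sin φ) = 88.217420·(0.81954228 + 0.61018456·0.57301872) = 103.142877
y = r_b·(sin φ − φ·cos φ) = 88.217420·(0.57301872 − 0.61018456·0.81954228) = 6.435168

x=103.142877 y=6.435168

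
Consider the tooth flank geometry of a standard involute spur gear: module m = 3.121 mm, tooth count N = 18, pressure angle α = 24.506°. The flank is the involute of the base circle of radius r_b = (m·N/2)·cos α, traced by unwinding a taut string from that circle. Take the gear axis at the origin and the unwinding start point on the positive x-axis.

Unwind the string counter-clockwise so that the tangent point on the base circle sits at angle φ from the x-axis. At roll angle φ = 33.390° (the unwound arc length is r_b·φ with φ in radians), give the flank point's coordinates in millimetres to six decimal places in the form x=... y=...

pitch radius r_p = m·N/2 = 3.121·18/2 = 28.089000
base radius r_b = r_p·cos α = 28.089000·cos 24.506° = 25.558682
roll angle φ = 33.390° = 0.58276544 rad
x = r_b·(cos φ + φ·sin φ) = 25.558682·(0.83494393 + 0.58276544·0.55033502) = 29.537151
y = r_b·(sin φ − φ·cos φ) = 25.558682·(0.55033502 − 0.58276544·0.83494393) = 1.629585

x=29.537151 y=1.629585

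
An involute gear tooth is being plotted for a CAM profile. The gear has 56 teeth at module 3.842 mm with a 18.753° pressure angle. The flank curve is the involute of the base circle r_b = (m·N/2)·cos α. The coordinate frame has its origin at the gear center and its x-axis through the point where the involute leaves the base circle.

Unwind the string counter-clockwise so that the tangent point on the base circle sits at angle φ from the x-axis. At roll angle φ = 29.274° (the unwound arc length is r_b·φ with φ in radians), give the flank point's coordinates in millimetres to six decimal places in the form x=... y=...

x=114.305740 y=4.411669

pitch radius r_p = m·N/2 = 3.842·56/2 = 107.576000
base radius r_b = r_p·cos α = 107.576000·cos 18.753° = 101.865145
roll angle φ = 29.274° = 0.51092769 rad
x = r_b·(cos φ + φ·sin φ) = 101.865145·(0.87229126 + 0.51092769·0.48898667) = 114.305740
y = r_b·(sin φ − φ·cos φ) = 101.865145·(0.48898667 − 0.51092769·0.87229126) = 4.411669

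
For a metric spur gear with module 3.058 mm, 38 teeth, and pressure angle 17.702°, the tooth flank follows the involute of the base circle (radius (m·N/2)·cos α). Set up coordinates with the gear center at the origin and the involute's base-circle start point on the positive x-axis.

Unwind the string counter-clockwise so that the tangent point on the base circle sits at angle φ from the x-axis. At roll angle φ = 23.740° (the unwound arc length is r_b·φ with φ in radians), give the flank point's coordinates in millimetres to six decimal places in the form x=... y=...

x=59.900218 y=1.290041

pitch radius r_p = m·N/2 = 3.058·38/2 = 58.102000
base radius r_b = r_p·cos α = 58.102000·cos 17.702° = 55.350921
roll angle φ = 23.740° = 0.41434116 rad
x = r_b·(cos φ + φ·sin φ) = 55.350921·(0.91538176 + 0.41434116·0.40258693) = 59.900218
y = r_b·(sin φ − φ·cos φ) = 55.350921·(0.40258693 − 0.41434116·0.91538176) = 1.290041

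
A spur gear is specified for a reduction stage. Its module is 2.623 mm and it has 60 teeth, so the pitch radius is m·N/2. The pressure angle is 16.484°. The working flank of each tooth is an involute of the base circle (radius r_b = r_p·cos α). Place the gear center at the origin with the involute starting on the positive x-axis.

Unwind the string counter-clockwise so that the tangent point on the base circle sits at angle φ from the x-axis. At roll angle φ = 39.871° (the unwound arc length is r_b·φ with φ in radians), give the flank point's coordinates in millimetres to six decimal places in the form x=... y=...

pitch radius r_p = m·N/2 = 2.623·60/2 = 78.690000
base radius r_b = r_p·cos α = 78.690000·cos 16.484° = 75.455763
roll angle φ = 39.871° = 0.69588023 rad
x = r_b·(cos φ + φ·sin φ) = 75.455763·(0.76748972 + 0.69588023·0.64106125) = 91.572478
y = r_b·(sin φ − φ·cos φ) = 75.455763·(0.64106125 − 0.69588023·0.76748972) = 8.072283

x=91.572478 y=8.072283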